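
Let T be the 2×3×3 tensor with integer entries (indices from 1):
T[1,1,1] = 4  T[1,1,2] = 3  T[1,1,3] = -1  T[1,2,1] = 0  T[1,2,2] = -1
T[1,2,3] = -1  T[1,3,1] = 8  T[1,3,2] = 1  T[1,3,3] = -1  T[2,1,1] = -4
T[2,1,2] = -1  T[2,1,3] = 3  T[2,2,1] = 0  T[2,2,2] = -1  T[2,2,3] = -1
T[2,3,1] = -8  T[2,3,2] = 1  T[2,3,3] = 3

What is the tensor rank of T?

Lower bound: the mode-3 unfolding of T (rows indexed by k, columns by (i,j) = (1,1), (1,2), (1,3), (2,1), (2,2), (2,3)) is [[4, 0, 8, -4, 0, -8], [3, -1, 1, -1, -1, 1], [-1, -1, -1, 3, -1, 3]].
There the 3×3 minor on rows k ∈ {1, 2, 3}, columns (i,j) ∈ {(1,1), (1,2), (1,3)} is det [[4, 0, 8], [3, -1, 1], [-1, -1, -1]] = -24 ≠ 0, so this unfolding has rank ≥ 3; CP rank is at least every unfolding rank, so rank(T) ≥ 3. (Unfolding ranks only ever bound the CP rank from below — rank(T) can be strictly larger than all of them — so the matching upper bound has to come from an explicit 3-term decomposition.)
Upper bound: T is a sum of 3 rank-1 terms, T = [1, -1] ⊗ [0, 0, 1] ⊗ [4, -2, 0] + [1, -1] ⊗ [1, 0, 1] ⊗ [4, 2, -2] + [1, 1] ⊗ [1, -1, 1] ⊗ [0, 1, 1] (written with every a and b primitive with positive leading entry and the scale carried by c; CP decompositions are not unique, and this one is verified by expanding entrywise), so rank(T) ≤ 3.
These bounds meet, so rank(T) = 3.

3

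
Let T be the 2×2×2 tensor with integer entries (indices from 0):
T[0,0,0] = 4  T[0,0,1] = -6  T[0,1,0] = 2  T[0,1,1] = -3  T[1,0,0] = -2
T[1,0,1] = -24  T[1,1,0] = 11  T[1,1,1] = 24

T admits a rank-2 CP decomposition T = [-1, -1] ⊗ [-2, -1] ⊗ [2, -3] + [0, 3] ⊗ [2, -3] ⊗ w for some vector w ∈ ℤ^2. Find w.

Subtract the known terms from T to get the rank-1 residual R = [0, 3] ⊗ [2, -3] ⊗ w, so R[i,j,k] = a[i]·b[j]·w[k]. Pick indices with nonzero a[1]·b[0] = (3)·(2) = 6. Only the fibre through (1,0,·) is needed: R[1,0,:] = T[1,0,:] − Σₗ aₗ[1]bₗ[0]cₗ = [-2, -24] − (-1)·(-2)·[2, -3] = [-6, -18]. Then w[k] = R[1,0,k] / 6 for each k, giving w = [-6, -18] / 6 = [-1, -3].

w = [-1, -3]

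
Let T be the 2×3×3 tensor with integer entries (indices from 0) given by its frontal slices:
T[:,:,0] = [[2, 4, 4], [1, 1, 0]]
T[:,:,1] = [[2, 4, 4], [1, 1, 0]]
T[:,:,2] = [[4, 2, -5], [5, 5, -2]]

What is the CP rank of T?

3

Lower bound: the mode-2 unfolding of T (rows indexed by j, columns by (i,k) = (0,0), (0,1), (0,2), (1,0), (1,1), (1,2)) is [[2, 2, 4, 1, 1, 5], [4, 4, 2, 1, 1, 5], [4, 4, -5, 0, 0, -2]].
There the 3×3 minor on rows j ∈ {0, 1, 2}, columns (i,k) ∈ {(0,0), (0,2), (1,0)} is det [[2, 4, 1], [4, 2, 1], [4, -5, 0]] = -2 ≠ 0, so this unfolding has rank ≥ 3; CP rank is at least every unfolding rank, so rank(T) ≥ 3. (Flattening ranks never certify an upper bound on CP rank; for that we must actually write T with 3 rank-1 terms.)
Upper bound: T is a sum of 3 rank-1 terms, T = [1, 0] ⊗ [0, 1, 2] ⊗ [2, 2, -2] + [1, 2] ⊗ [2, 2, -1] ⊗ [0, 0, 1] + [2, 1] ⊗ [1, 1, 0] ⊗ [1, 1, 1] (written with every a and b primitive with positive leading entry and the scale carried by c; CP decompositions are not unique, and this one is verified by expanding entrywise), so rank(T) ≤ 3.
These bounds meet, so rank(T) = 3.
Check entry T[1,0,1] = 1: (0)·(0)·(2) + (2)·(2)·(0) + (1)·(1)·(1) = 1.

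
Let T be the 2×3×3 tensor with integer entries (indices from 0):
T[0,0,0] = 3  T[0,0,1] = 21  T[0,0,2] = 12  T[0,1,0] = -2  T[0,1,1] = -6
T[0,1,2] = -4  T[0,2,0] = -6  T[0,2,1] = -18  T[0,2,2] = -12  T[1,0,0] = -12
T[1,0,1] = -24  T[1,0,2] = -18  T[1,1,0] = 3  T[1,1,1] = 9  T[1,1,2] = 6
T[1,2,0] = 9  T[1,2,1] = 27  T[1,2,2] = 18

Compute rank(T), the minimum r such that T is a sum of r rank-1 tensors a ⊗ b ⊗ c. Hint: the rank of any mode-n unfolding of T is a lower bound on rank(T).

Lower bound: in the mode-3 unfolding of T (rows indexed by k, columns by (i,j)) the 2×2 minor on rows k ∈ {0, 1}, columns (i,j) ∈ {(0,0), (0,1)} is det [[3, -2], [21, -6]] = 24 ≠ 0, so that unfolding has rank ≥ 2 and hence rank(T) ≥ 2 (CP rank is at least every unfolding rank, though it can be larger).
Upper bound: with S_k = T[:,:,k], the two rank-1 terms a₁b₁ᵀ, a₂b₂ᵀ are the rank-1 members of the pencil x·S₀ + y·S₁.
The 2×2 minor of x·S₀ + y·S₁ on rows {0,1}, columns {0,1} is −15·x² − 30·xy + 45·y² = (-15)·(x + 3·y)(x − y), vanishing at (x:y) = (3:-1) and (1:1).
M₁ = 3·S₀ − S₁ = [[-12, 0, 0], [-12, 0, 0]] = (-12)·[1, 1][1, 0, 0]ᵀ and M₂ = S₀ + S₁ = [[24, -8, -24], [-36, 12, 36]] = 4·[2, -3][3, -1, -3]ᵀ, so take a₁ = [1, 1], b₁ = [1, 0, 0], a₂ = [2, -3], b₂ = [3, -1, -3].
Each slice is an integer combination of E₁ = a₁b₁ᵀ and E₂ = a₂b₂ᵀ: S₀ = −3·E₁ + E₂, S₁ = 3·E₁ + 3·E₂, S₂ = 2·E₂; reading off coefficients, c₁ = [-3, 3, 0] and c₂ = [1, 3, 2].
Hence T = [1, 1] ⊗ [1, 0, 0] ⊗ [-3, 3, 0] + [2, -3] ⊗ [3, -1, -3] ⊗ [1, 3, 2], so rank(T) ≤ 2.
These bounds meet, so rank(T) = 2.

2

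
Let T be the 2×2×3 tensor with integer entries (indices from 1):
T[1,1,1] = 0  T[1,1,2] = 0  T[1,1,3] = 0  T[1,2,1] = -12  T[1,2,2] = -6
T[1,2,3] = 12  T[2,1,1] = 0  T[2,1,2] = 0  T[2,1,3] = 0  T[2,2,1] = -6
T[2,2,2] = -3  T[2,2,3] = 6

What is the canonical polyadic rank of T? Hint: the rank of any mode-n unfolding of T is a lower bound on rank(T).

1

Lower bound: T ≠ 0 (e.g. T[1,2,1] = -12), so rank(T) ≥ 1.
Upper bound: if T = a ∘ b ∘ c then every fibre of T is a multiple of the corresponding factor, so read the factors off the fibres through the nonzero entry T[1,2,1] = -12.
The mode-1 fibre T[:,2,1] = [-12, -6] gives a = [2, 1] (primitive direction); the mode-2 fibre T[1,:,1] = [0, -12] gives b = [0, 1]; then c[k] = T[1,2,k] / (a[1]·b[2]) = [-12, -6, 12] / 2 = [-6, -3, 6].
Expanding [2, 1] ∘ [0, 1] ∘ [-6, -3, 6] reproduces all 12 entries of T, so T = [2, 1] ∘ [0, 1] ∘ [-6, -3, 6] and rank(T) ≤ 1.
These bounds meet, so rank(T) = 1.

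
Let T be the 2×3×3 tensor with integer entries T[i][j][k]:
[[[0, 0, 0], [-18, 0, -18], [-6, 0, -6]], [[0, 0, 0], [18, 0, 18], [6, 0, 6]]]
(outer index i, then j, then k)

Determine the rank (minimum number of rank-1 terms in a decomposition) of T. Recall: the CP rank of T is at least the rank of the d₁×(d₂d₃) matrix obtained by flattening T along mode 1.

1

Lower bound: T ≠ 0 (e.g. T[0,1,0] = -18), so rank(T) ≥ 1.
Upper bound: if T = a ⊗ b ⊗ c then every fibre of T is a multiple of the corresponding factor, so read the factors off the fibres through the nonzero entry T[0,1,0] = -18.
The mode-1 fibre T[:,1,0] = [-18, 18] gives a = [1, -1] (primitive direction); the mode-2 fibre T[0,:,0] = [0, -18, -6] gives b = [0, 3, 1]; then c[k] = T[0,1,k] / (a[0]·b[1]) = [-18, 0, -18] / 3 = [-6, 0, -6].
Expanding [1, -1] ⊗ [0, 3, 1] ⊗ [-6, 0, -6] reproduces all 18 entries of T, so T = [1, -1] ⊗ [0, 3, 1] ⊗ [-6, 0, -6] and rank(T) ≤ 1.
These bounds meet, so rank(T) = 1.
Check entry T[0,1,1] = 0: (1)·(3)·(0) = 0.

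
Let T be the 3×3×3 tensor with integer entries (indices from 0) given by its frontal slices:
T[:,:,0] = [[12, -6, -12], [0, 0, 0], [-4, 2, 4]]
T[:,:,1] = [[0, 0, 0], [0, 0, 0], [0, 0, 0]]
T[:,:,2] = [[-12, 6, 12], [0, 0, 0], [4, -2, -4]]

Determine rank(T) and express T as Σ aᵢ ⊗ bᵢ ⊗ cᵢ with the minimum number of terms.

Lower bound: T ≠ 0 (e.g. T[0,0,0] = 12), so rank(T) ≥ 1.
Upper bound: if T = a ⊗ b ⊗ c then every fibre of T is a multiple of the corresponding factor, so read the factors off the fibres through the nonzero entry T[0,0,0] = 12.
The mode-1 fibre T[:,0,0] = [12, 0, -4] gives a = [3, 0, -1] (primitive direction); the mode-2 fibre T[0,:,0] = [12, -6, -12] gives b = [2, -1, -2]; then c[k] = T[0,0,k] / (a[0]·b[0]) = [12, 0, -12] / 6 = [2, 0, -2].
Expanding [3, 0, -1] ⊗ [2, -1, -2] ⊗ [2, 0, -2] reproduces all 27 entries of T, so T = [3, 0, -1] ⊗ [2, -1, -2] ⊗ [2, 0, -2] and rank(T) ≤ 1.
These bounds meet, so rank(T) = 1.

rank(T) = 1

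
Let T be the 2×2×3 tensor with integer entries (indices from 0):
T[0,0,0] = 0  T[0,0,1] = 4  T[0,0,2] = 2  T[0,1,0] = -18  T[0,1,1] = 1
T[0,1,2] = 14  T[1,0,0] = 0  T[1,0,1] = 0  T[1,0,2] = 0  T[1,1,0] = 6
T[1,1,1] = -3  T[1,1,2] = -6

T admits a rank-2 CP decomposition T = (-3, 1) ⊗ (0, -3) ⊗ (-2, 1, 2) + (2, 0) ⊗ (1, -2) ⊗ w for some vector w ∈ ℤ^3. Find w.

Subtract the known terms from T to get the rank-1 residual R = (2, 0) ⊗ (1, -2) ⊗ w, so R[i,j,k] = a[i]·b[j]·w[k]. Pick indices with nonzero a[0]·b[0] = (2)·(1) = 2. Only the fibre through (0,0,·) is needed: R[0,0,:] = T[0,0,:] − Σₗ aₗ[0]bₗ[0]cₗ = [0, 4, 2] − (-3)·(0)·(-2, 1, 2) = [0, 4, 2]. Then w[k] = R[0,0,k] / 2 for each k, giving w = [0, 4, 2] / 2 = (0, 2, 1).

w = (0, 2, 1)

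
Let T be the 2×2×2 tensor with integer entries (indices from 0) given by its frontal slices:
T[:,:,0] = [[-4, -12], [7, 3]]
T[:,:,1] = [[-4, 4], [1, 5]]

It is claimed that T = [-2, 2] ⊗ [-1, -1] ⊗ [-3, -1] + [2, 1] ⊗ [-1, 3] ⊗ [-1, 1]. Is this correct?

Reconstruct entrywise from the claimed factors. For example, T[0,1,0] = -12 and Σₗ aₗ[0]bₗ[1]cₗ[0] = (-2)·(-1)·(-3) + (2)·(3)·(-1) = -12; checking all 8 entries, every one matches. The claim holds.

Yes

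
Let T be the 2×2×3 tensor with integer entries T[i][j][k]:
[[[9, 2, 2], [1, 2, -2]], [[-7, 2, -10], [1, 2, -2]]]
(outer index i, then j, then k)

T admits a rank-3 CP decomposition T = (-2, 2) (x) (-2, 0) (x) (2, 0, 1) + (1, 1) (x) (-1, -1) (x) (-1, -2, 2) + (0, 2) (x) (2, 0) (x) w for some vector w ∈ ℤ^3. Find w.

w = (0, 0, -1)

Subtract the known terms from T to get the rank-1 residual R = (0, 2) (x) (2, 0) (x) w, so R[i,j,k] = a[i]·b[j]·w[k]. Pick indices with nonzero a[1]·b[0] = (2)·(2) = 4. Only the fibre through (1,0,·) is needed: R[1,0,:] = T[1,0,:] − Σₗ aₗ[1]bₗ[0]cₗ = [-7, 2, -10] − (2)·(-2)·(2, 0, 1) − (1)·(-1)·(-1, -2, 2) = [0, 0, -4]. Then w[k] = R[1,0,k] / 4 for each k, giving w = [0, 0, -4] / 4 = (0, 0, -1).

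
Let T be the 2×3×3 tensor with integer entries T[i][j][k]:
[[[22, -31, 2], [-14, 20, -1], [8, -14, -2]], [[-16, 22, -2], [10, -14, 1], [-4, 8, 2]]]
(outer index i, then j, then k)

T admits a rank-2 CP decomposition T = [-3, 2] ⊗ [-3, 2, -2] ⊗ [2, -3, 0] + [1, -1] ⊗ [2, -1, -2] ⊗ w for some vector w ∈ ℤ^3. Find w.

w = [2, -2, 1]

Subtract the known terms from T to get the rank-1 residual R = [1, -1] ⊗ [2, -1, -2] ⊗ w, so R[i,j,k] = a[i]·b[j]·w[k]. Pick indices with nonzero a[0]·b[0] = (1)·(2) = 2. Only the fibre through (0,0,·) is needed: R[0,0,:] = T[0,0,:] − Σₗ aₗ[0]bₗ[0]cₗ = [22, -31, 2] − (-3)·(-3)·[2, -3, 0] = [4, -4, 2]. Then w[k] = R[0,0,k] / 2 for each k, giving w = [4, -4, 2] / 2 = [2, -2, 1].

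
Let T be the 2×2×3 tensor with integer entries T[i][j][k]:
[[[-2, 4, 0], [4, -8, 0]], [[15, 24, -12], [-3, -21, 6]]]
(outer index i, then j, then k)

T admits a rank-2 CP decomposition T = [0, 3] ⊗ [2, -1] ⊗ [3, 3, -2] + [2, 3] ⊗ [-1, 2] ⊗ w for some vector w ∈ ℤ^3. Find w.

w = [1, -2, 0]

Subtract the known terms from T to get the rank-1 residual R = [2, 3] ⊗ [-1, 2] ⊗ w, so R[i,j,k] = a[i]·b[j]·w[k]. Pick indices with nonzero a[0]·b[0] = (2)·(-1) = -2. Only the fibre through (0,0,·) is needed: R[0,0,:] = T[0,0,:] − Σₗ aₗ[0]bₗ[0]cₗ = [-2, 4, 0] − (0)·(2)·[3, 3, -2] = [-2, 4, 0]. Then w[k] = R[0,0,k] / -2 for each k, giving w = [-2, 4, 0] / -2 = [1, -2, 0].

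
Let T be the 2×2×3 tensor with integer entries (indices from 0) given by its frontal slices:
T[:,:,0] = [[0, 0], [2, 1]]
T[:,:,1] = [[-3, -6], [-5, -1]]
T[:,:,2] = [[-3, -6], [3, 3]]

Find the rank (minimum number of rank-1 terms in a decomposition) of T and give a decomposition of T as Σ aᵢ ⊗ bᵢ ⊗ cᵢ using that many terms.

Lower bound: the mode-3 unfolding of T (rows indexed by k, columns by (i,j) = (0,0), (0,1), (1,0), (1,1)) is [[0, 0, 2, 1], [-3, -6, -5, -1], [-3, -6, 3, 3]].
There the 2×2 minor on rows k ∈ {0, 1}, columns (i,j) ∈ {(0,0), (1,0)} is det [[0, 2], [-3, -5]] = 6 ≠ 0, so this unfolding has rank ≥ 2; CP rank is at least every unfolding rank, so rank(T) ≥ 2. (Unfolding ranks only ever bound the CP rank from below — rank(T) can be strictly larger than all of them — so the matching upper bound has to come from an explicit 2-term decomposition.)
Upper bound — finding two terms. Write S_k = T[:,:,k] for the frontal slices: S₀ = [[0, 0], [2, 1]], S₁ = [[-3, -6], [-5, -1]], S₂ = [[-3, -6], [3, 3]].
If T = a₁ ⊗ b₁ ⊗ c₁ + a₂ ⊗ b₂ ⊗ c₂ then each S_k = c₁[k]·a₁b₁ᵀ + c₂[k]·a₂b₂ᵀ. S₀ and S₁ are linearly independent, so a₁b₁ᵀ and a₂b₂ᵀ must span the same plane of matrices: they are the rank-1 matrices of the form x·S₀ + y·S₁.
det(x·S₀ + y·S₁) is 9·xy − 27·y² = 9·(x − 3·y)(y), vanishing at (x:y) = (3:1) and (1:0).
M₁ = 3·S₀ + S₁ = [[-3, -6], [1, 2]] = −[3, -1][1, 2]ᵀ and M₂ = S₀ = [[0, 0], [2, 1]] = [0, 1][2, 1]ᵀ, so take a₁ = [3, -1], b₁ = [1, 2], a₂ = [0, 1], b₂ = [2, 1].
Each slice is an integer combination of E₁ = a₁b₁ᵀ and E₂ = a₂b₂ᵀ: S₀ = E₂, S₁ = −E₁ − 3·E₂, S₂ = −E₁ + E₂; reading off coefficients, c₁ = [0, -1, -1] and c₂ = [1, -3, 1].
Hence T = [3, -1] ⊗ [1, 2] ⊗ [0, -1, -1] + [0, 1] ⊗ [2, 1] ⊗ [1, -3, 1], so rank(T) ≤ 2.
These bounds meet, so rank(T) = 2.
Check entry T[0,1,0] = 0: (3)·(2)·(0) + (0)·(1)·(1) = 0.

rank(T) = 2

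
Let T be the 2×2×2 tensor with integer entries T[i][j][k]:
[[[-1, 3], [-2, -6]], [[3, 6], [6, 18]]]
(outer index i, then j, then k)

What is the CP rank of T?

Lower bound: the mode-3 unfolding of T (rows indexed by k, columns by (i,j) = (0,0), (0,1), (1,0), (1,1)) is [[-1, -2, 3, 6], [3, -6, 6, 18]].
There the 2×2 minor on rows k ∈ {0, 1}, columns (i,j) ∈ {(0,0), (0,1)} is det [[-1, -2], [3, -6]] = 12 ≠ 0, so this unfolding has rank ≥ 2; CP rank is at least every unfolding rank, so rank(T) ≥ 2. (This is only a lower bound: in general the CP rank may exceed every unfolding rank, so we still need to exhibit 2 rank-1 terms summing to T.)
Upper bound — finding two terms. Write S_k = T[:,:,k] for the frontal slices: S₀ = [[-1, -2], [3, 6]], S₁ = [[3, -6], [6, 18]].
If T = a₁ ⊗ b₁ ⊗ c₁ + a₂ ⊗ b₂ ⊗ c₂ then each S_k = c₁[k]·a₁b₁ᵀ + c₂[k]·a₂b₂ᵀ. S₀ and S₁ are linearly independent, so a₁b₁ᵀ and a₂b₂ᵀ must span the same plane of matrices: they are the rank-1 matrices of the form x·S₀ + y·S₁.
det(x·S₀ + y·S₁) is 30·xy + 90·y² = 30·(x + 3·y)(y), vanishing at (x:y) = (3:-1) and (1:0).
M₁ = 3·S₀ − S₁ = [[-6, 0], [3, 0]] = (-3)·[2, -1][1, 0]ᵀ and M₂ = S₀ = [[-1, -2], [3, 6]] = −[1, -3][1, 2]ᵀ, so take a₁ = [2, -1], b₁ = [1, 0], a₂ = [1, -3], b₂ = [1, 2].
Each slice is an integer combination of E₁ = a₁b₁ᵀ and E₂ = a₂b₂ᵀ: S₀ = −E₂, S₁ = 3·E₁ − 3·E₂; reading off coefficients, c₁ = [0, 3] and c₂ = [-1, -3].
Hence T = [2, -1] ⊗ [1, 0] ⊗ [0, 3] + [1, -3] ⊗ [1, 2] ⊗ [-1, -3], so rank(T) ≤ 2.
These bounds meet, so rank(T) = 2.
Check entry T[0,1,1] = -6: (2)·(0)·(3) + (1)·(2)·(-3) = -6.

2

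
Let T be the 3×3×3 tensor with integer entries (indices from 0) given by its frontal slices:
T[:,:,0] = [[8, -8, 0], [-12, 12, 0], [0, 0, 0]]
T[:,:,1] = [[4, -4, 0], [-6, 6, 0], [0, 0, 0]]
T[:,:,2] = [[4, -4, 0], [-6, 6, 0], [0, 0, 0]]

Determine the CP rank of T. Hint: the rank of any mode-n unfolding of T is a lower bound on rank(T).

1

Lower bound: T ≠ 0 (e.g. T[0,0,0] = 8), so rank(T) ≥ 1.
Upper bound: if T = a ∘ b ∘ c then every fibre of T is a multiple of the corresponding factor, so read the factors off the fibres through the nonzero entry T[0,0,0] = 8.
The mode-1 fibre T[:,0,0] = [8, -12, 0] gives a = [2, -3, 0] (primitive direction); the mode-2 fibre T[0,:,0] = [8, -8, 0] gives b = [1, -1, 0]; then c[k] = T[0,0,k] / (a[0]·b[0]) = [8, 4, 4] / 2 = [4, 2, 2].
Expanding [2, -3, 0] ∘ [1, -1, 0] ∘ [4, 2, 2] reproduces all 27 entries of T, so T = [2, -3, 0] ∘ [1, -1, 0] ∘ [4, 2, 2] and rank(T) ≤ 1.
These bounds meet, so rank(T) = 1.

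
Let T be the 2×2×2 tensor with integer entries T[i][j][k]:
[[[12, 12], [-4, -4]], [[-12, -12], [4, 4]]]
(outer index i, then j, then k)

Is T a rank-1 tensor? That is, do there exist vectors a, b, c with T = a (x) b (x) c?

Yes

The mode-1 fibre T[:,0,0] = [12, -12] gives a = (1, -1) (primitive direction); the mode-2 fibre T[0,:,0] = [12, -4] gives b = (3, -1); then c[k] = T[0,0,k] / (a[0]·b[0]) = [12, 12] / 3 = (4, 4).
Expanding (1, -1) (x) (3, -1) (x) (4, 4) reproduces all 8 entries of T, so T = (1, -1) (x) (3, -1) (x) (4, 4) and rank(T) ≤ 1.
Equivalently every frontal slice T[:,:,k] is c[k] times the rank-1 matrix (1, -1) (x) (3, -1). So T has rank 1 (it is nonzero).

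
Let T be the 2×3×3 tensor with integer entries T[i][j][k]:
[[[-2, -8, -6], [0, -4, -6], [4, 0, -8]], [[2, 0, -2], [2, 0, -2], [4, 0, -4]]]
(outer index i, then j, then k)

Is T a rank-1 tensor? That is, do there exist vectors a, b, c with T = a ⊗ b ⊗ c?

No

The mode-2 unfolding of T (rows indexed by j, columns by (i,k) = (0,0), (0,1), (0,2), (1,0), (1,1), (1,2)) is [[-2, -8, -6, 2, 0, -2], [0, -4, -6, 2, 0, -2], [4, 0, -8, 4, 0, -4]].
There the 3×3 minor on rows j ∈ {0, 1, 2}, columns (i,k) ∈ {(0,0), (0,1), (0,2)} is det [[-2, -8, -6], [0, -4, -6], [4, 0, -8]] = 32 ≠ 0, so this unfolding has rank ≥ 3; CP rank is at least every unfolding rank, so rank(T) ≥ 3.
In particular rank(T) ≥ 3 > 1, so T is not rank-1.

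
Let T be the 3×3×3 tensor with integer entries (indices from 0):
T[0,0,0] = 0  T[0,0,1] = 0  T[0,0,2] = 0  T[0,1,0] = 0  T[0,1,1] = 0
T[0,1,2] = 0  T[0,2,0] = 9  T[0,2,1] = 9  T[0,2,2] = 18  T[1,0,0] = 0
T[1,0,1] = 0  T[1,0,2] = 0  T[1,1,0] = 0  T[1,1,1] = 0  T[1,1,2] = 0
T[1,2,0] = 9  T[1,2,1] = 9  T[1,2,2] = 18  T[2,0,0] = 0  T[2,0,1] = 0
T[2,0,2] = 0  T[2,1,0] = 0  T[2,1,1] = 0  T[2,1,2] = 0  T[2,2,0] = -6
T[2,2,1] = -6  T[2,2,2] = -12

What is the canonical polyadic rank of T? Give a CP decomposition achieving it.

Lower bound: T ≠ 0 (e.g. T[0,2,0] = 9), so rank(T) ≥ 1.
Upper bound: if T = a ⊗ b ⊗ c then every fibre of T is a multiple of the corresponding factor, so read the factors off the fibres through the nonzero entry T[0,2,0] = 9.
The mode-1 fibre T[:,2,0] = [9, 9, -6] gives a = [3, 3, -2] (primitive direction); the mode-2 fibre T[0,:,0] = [0, 0, 9] gives b = [0, 0, 1]; then c[k] = T[0,2,k] / (a[0]·b[2]) = [9, 9, 18] / 3 = [3, 3, 6].
Expanding [3, 3, -2] ⊗ [0, 0, 1] ⊗ [3, 3, 6] reproduces all 27 entries of T, so T = [3, 3, -2] ⊗ [0, 0, 1] ⊗ [3, 3, 6] and rank(T) ≤ 1.
These bounds meet, so rank(T) = 1.

rank(T) = 1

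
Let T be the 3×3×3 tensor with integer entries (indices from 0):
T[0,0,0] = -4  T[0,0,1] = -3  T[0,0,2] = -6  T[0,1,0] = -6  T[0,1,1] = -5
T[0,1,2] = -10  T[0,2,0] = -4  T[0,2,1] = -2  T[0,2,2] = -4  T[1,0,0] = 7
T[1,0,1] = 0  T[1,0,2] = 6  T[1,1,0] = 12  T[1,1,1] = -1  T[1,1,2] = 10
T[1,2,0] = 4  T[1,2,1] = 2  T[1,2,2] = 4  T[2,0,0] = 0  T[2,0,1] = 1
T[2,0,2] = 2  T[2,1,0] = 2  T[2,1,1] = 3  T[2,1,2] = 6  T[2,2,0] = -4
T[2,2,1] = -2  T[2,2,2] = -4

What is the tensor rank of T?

3

Lower bound: in the mode-1 unfolding of T (rows indexed by i, columns by (j,k)) the 3×3 minor on rows i ∈ {0, 1, 2}, columns (j,k) ∈ {(0,0), (0,1), (0,2)} is det [[-4, -3, -6], [7, 0, 6], [0, 1, 2]] = 24 ≠ 0, so that unfolding has rank ≥ 3 and hence rank(T) ≥ 3 (CP rank is at least every unfolding rank, though it can be larger).
Upper bound: T is a sum of 3 rank-1 terms, T = [0, 1, 0] ⊗ [1, 2, 0] ⊗ [4, -2, 2] + [1, -1, 1] ⊗ [1, 1, 2] ⊗ [-2, -1, -2] + [2, -1, -2] ⊗ [1, 2, 0] ⊗ [-1, -1, -2] (one valid choice — decompositions are not unique — normalised so each a, b is primitive with positive first nonzero entry; check it by expanding all entries), so rank(T) ≤ 3.
These bounds meet, so rank(T) = 3.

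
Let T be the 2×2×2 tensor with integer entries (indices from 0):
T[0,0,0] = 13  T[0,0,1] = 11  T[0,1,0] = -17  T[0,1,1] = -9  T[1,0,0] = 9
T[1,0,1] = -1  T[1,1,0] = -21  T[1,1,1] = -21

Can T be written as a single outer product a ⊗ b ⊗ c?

No

The mode-3 unfolding of T (rows indexed by k, columns by (i,j) = (0,0), (0,1), (1,0), (1,1)) is [[13, -17, 9, -21], [11, -9, -1, -21]].
There the 2×2 minor on rows k ∈ {0, 1}, columns (i,j) ∈ {(0,0), (0,1)} is det [[13, -17], [11, -9]] = 70 ≠ 0, so this unfolding has rank ≥ 2; CP rank is at least every unfolding rank, so rank(T) ≥ 2.
In particular rank(T) ≥ 2 > 1, so T is not rank-1.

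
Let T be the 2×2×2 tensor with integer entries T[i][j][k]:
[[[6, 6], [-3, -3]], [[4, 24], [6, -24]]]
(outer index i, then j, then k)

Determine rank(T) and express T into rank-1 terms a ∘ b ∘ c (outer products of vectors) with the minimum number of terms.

rank(T) = 2

Lower bound: the mode-1 unfolding of T (rows indexed by i, columns by (j,k) = (0,0), (0,1), (1,0), (1,1)) is [[6, 6, -3, -3], [4, 24, 6, -24]].
There the 2×2 minor on rows i ∈ {0, 1}, columns (j,k) ∈ {(0,0), (0,1)} is det [[6, 6], [4, 24]] = 120 ≠ 0, so this unfolding has rank ≥ 2; CP rank is at least every unfolding rank, so rank(T) ≥ 2. (This is only a lower bound: in general the CP rank may exceed every unfolding rank, so we still need to exhibit 2 rank-1 terms summing to T.)
Upper bound — finding two terms. Write S_k = T[:,:,k] for the frontal slices: S₀ = [[6, -3], [4, 6]], S₁ = [[6, -3], [24, -24]].
If T = a₁ ∘ b₁ ∘ c₁ + a₂ ∘ b₂ ∘ c₂ then each S_k = c₁[k]·a₁b₁ᵀ + c₂[k]·a₂b₂ᵀ. S₀ and S₁ are linearly independent, so a₁b₁ᵀ and a₂b₂ᵀ must span the same plane of matrices: they are the rank-1 matrices of the form x·S₀ + y·S₁.
det(x·S₀ + y·S₁) is 48·x² − 24·xy − 72·y² = 24·(2·x − 3·y)(x + y), vanishing at (x:y) = (3:2) and (1:-1).
M₁ = 3·S₀ + 2·S₁ = [[30, -15], [60, -30]] = 15·(1, 2)(2, -1)ᵀ and M₂ = S₀ − S₁ = [[0, 0], [-20, 30]] = (-10)·(0, 1)(2, -3)ᵀ, so take a₁ = (1, 2), b₁ = (2, -1), a₂ = (0, 1), b₂ = (2, -3).
Each slice is an integer combination of E₁ = a₁b₁ᵀ and E₂ = a₂b₂ᵀ: S₀ = 3·E₁ − 4·E₂, S₁ = 3·E₁ + 6·E₂; reading off coefficients, c₁ = (3, 3) and c₂ = (-4, 6).
Hence T = (1, 2) ∘ (2, -1) ∘ (3, 3) + (0, 1) ∘ (2, -3) ∘ (-4, 6), so rank(T) ≤ 2.
These bounds meet, so rank(T) = 2.
Check entry T[1,0,0] = 4: (2)·(2)·(3) + (1)·(2)·(-4) = 4.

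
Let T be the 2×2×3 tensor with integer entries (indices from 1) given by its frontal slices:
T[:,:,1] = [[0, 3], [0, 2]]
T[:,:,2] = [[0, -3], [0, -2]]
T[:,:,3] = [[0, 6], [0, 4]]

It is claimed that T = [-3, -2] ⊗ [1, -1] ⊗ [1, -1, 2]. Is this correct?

No

Reconstruct entry (1,1,1) from the claimed factors: Σₗ aₗ[1]bₗ[1]cₗ[1] = (-3)·(1)·(1) = -3, but T[1,1,1] = 0. The claim is false.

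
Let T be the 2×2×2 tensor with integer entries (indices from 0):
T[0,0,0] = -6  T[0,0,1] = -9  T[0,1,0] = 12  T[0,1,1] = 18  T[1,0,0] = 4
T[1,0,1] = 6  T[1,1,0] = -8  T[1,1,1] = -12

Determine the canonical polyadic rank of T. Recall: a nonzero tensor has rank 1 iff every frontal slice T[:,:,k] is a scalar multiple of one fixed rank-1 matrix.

Lower bound: T ≠ 0 (e.g. T[0,0,0] = -6), so rank(T) ≥ 1.
Upper bound: if T = a (x) b (x) c then every fibre of T is a multiple of the corresponding factor, so read the factors off the fibres through the nonzero entry T[0,0,0] = -6.
The mode-1 fibre T[:,0,0] = [-6, 4] gives a = (3, -2) (primitive direction); the mode-2 fibre T[0,:,0] = [-6, 12] gives b = (1, -2); then c[k] = T[0,0,k] / (a[0]·b[0]) = [-6, -9] / 3 = (-2, -3).
Expanding (3, -2) (x) (1, -2) (x) (-2, -3) reproduces all 8 entries of T, so T = (3, -2) (x) (1, -2) (x) (-2, -3) and rank(T) ≤ 1.
These bounds meet, so rank(T) = 1.

1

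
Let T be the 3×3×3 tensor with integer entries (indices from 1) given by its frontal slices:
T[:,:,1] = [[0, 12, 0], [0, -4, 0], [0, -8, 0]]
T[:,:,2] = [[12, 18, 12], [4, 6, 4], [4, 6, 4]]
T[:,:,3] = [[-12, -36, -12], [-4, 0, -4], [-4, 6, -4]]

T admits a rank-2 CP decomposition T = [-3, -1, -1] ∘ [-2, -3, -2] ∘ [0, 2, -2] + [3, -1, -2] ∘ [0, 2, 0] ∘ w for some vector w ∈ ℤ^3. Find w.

w = [2, 0, -3]

Subtract the known terms from T to get the rank-1 residual R = [3, -1, -2] ∘ [0, 2, 0] ∘ w, so R[i,j,k] = a[i]·b[j]·w[k]. Pick indices with nonzero a[1]·b[2] = (3)·(2) = 6. Only the fibre through (1,2,·) is needed: R[1,2,:] = T[1,2,:] − Σₗ aₗ[1]bₗ[2]cₗ = [12, 18, -36] − (-3)·(-3)·[0, 2, -2] = [12, 0, -18]. Then w[k] = R[1,2,k] / 6 for each k, giving w = [12, 0, -18] / 6 = [2, 0, -3].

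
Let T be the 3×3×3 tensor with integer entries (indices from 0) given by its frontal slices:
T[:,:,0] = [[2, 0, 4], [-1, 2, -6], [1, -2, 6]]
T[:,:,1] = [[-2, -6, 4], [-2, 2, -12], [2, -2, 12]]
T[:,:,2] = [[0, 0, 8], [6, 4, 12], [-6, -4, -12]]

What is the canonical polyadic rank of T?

3

Lower bound: the mode-3 unfolding of T (rows indexed by k, columns by (i,j) = (0,0), (0,1), (0,2), (1,0), (1,1), (1,2), (2,0), (2,1), (2,2)) is [[2, 0, 4, -1, 2, -6, 1, -2, 6], [-2, -6, 4, -2, 2, -12, 2, -2, 12], [0, 0, 8, 6, 4, 12, -6, -4, -12]].
There the 3×3 minor on rows k ∈ {0, 1, 2}, columns (i,j) ∈ {(0,0), (0,1), (0,2)} is det [[2, 0, 4], [-2, -6, 4], [0, 0, 8]] = -96 ≠ 0, so this unfolding has rank ≥ 3; CP rank is at least every unfolding rank, so rank(T) ≥ 3. (This is only a lower bound: in general the CP rank may exceed every unfolding rank, so we still need to exhibit 3 rank-1 terms summing to T.)
Upper bound: T is a sum of 3 rank-1 terms, T = (1, -1, 1) (x) (0, 1, -2) (x) (-4, -4, 4) + (1, 1, -1) (x) (1, 1, 2) (x) (0, -2, 4) + (2, -1, 1) (x) (1, 2, -2) (x) (1, 0, -2) (written with every a and b primitive with positive leading entry and the scale carried by c; CP decompositions are not unique, and this one is verified by expanding entrywise), so rank(T) ≤ 3.
These bounds meet, so rank(T) = 3.
Check entry T[0,0,1] = -2: (1)·(0)·(-4) + (1)·(1)·(-2) + (2)·(1)·(0) = -2.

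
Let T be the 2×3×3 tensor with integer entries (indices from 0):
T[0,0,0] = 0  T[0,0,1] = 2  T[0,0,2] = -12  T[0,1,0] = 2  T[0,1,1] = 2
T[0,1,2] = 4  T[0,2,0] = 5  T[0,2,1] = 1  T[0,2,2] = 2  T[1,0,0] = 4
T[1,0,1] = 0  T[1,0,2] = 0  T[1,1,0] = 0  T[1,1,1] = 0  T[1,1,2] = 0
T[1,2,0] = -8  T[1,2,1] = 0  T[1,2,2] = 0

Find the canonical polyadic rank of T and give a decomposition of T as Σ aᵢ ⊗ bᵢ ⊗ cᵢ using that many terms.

rank(T) = 3

Lower bound: the mode-3 unfolding of T (rows indexed by k, columns by (i,j) = (0,0), (0,1), (0,2), (1,0), (1,1), (1,2)) is [[0, 2, 5, 4, 0, -8], [2, 2, 1, 0, 0, 0], [-12, 4, 2, 0, 0, 0]].
There the 3×3 minor on rows k ∈ {0, 1, 2}, columns (i,j) ∈ {(0,0), (0,1), (0,2)} is det [[0, 2, 5], [2, 2, 1], [-12, 4, 2]] = 128 ≠ 0, so this unfolding has rank ≥ 3; CP rank is at least every unfolding rank, so rank(T) ≥ 3. (Flattening ranks never certify an upper bound on CP rank; for that we must actually write T with 3 rank-1 terms.)
Upper bound: T is a sum of 3 rank-1 terms, T = (1, -2) ⊗ (1, 0, -2) ⊗ (-2, 0, 0) + (1, 0) ⊗ (1, 0, 0) ⊗ (4, 4, -8) + (1, 0) ⊗ (2, -2, -1) ⊗ (-1, -1, -2) (written with every a and b primitive with positive leading entry and the scale carried by c; CP decompositions are not unique, and this one is verified by expanding entrywise), so rank(T) ≤ 3.
These bounds meet, so rank(T) = 3.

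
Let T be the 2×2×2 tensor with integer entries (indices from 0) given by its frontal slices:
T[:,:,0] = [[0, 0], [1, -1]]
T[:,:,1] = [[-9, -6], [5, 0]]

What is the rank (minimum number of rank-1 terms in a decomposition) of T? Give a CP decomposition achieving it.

Lower bound: the mode-1 unfolding of T (rows indexed by i, columns by (j,k) = (0,0), (0,1), (1,0), (1,1)) is [[0, -9, 0, -6], [1, 5, -1, 0]].
There the 2×2 minor on rows i ∈ {0, 1}, columns (j,k) ∈ {(0,0), (0,1)} is det [[0, -9], [1, 5]] = 9 ≠ 0, so this unfolding has rank ≥ 2; CP rank is at least every unfolding rank, so rank(T) ≥ 2. (Flattening ranks never certify an upper bound on CP rank; for that we must actually write T with 2 rank-1 terms.)
Upper bound — finding two terms. Write S_k = T[:,:,k] for the frontal slices: S₀ = [[0, 0], [1, -1]], S₁ = [[-9, -6], [5, 0]].
If T = a₁ (x) b₁ (x) c₁ + a₂ (x) b₂ (x) c₂ then each S_k = c₁[k]·a₁b₁ᵀ + c₂[k]·a₂b₂ᵀ. S₀ and S₁ are linearly independent, so a₁b₁ᵀ and a₂b₂ᵀ must span the same plane of matrices: they are the rank-1 matrices of the form x·S₀ + y·S₁.
det(x·S₀ + y·S₁) is 15·xy + 30·y² = 15·(x + 2·y)(y), vanishing at (x:y) = (2:-1) and (1:0).
M₁ = 2·S₀ − S₁ = [[9, 6], [-3, -2]] = (3, -1)(3, 2)ᵀ and M₂ = S₀ = [[0, 0], [1, -1]] = (0, 1)(1, -1)ᵀ, so take a₁ = (3, -1), b₁ = (3, 2), a₂ = (0, 1), b₂ = (1, -1).
Each slice is an integer combination of E₁ = a₁b₁ᵀ and E₂ = a₂b₂ᵀ: S₀ = E₂, S₁ = −E₁ + 2·E₂; reading off coefficients, c₁ = (0, -1) and c₂ = (1, 2).
Hence T = (3, -1) (x) (3, 2) (x) (0, -1) + (0, 1) (x) (1, -1) (x) (1, 2), so rank(T) ≤ 2.
These bounds meet, so rank(T) = 2.

rank(T) = 2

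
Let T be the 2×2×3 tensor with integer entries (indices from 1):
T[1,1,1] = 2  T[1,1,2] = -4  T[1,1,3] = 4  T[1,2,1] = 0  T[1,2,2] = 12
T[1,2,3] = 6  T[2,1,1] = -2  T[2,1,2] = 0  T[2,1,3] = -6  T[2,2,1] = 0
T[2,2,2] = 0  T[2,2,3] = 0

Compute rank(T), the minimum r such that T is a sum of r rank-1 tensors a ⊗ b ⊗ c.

Lower bound: the mode-2 unfolding of T (rows indexed by j, columns by (i,k) = (1,1), (1,2), (1,3), (2,1), (2,2), (2,3)) is [[2, -4, 4, -2, 0, -6], [0, 12, 6, 0, 0, 0]].
There the 2×2 minor on rows j ∈ {1, 2}, columns (i,k) ∈ {(1,1), (1,2)} is det [[2, -4], [0, 12]] = 24 ≠ 0, so this unfolding has rank ≥ 2; CP rank is at least every unfolding rank, so rank(T) ≥ 2. (Flattening ranks never certify an upper bound on CP rank; for that we must actually write T with 2 rank-1 terms.)
Upper bound — finding two terms. Write S_k = T[:,:,k] for the frontal slices: S₁ = [[2, 0], [-2, 0]], S₂ = [[-4, 12], [0, 0]], S₃ = [[4, 6], [-6, 0]].
If T = a₁ ⊗ b₁ ⊗ c₁ + a₂ ⊗ b₂ ⊗ c₂ then each S_k = c₁[k]·a₁b₁ᵀ + c₂[k]·a₂b₂ᵀ. S₁ and S₂ are linearly independent, so a₁b₁ᵀ and a₂b₂ᵀ must span the same plane of matrices: they are the rank-1 matrices of the form x·S₁ + y·S₂.
det(x·S₁ + y·S₂) is 24·xy = 24·(y)(x), vanishing at (x:y) = (1:0) and (0:1).
M₁ = S₁ = [[2, 0], [-2, 0]] = 2·[1, -1][1, 0]ᵀ and M₂ = S₂ = [[-4, 12], [0, 0]] = (-4)·[1, 0][1, -3]ᵀ, so take a₁ = [1, -1], b₁ = [1, 0], a₂ = [1, 0], b₂ = [1, -3].
Each slice is an integer combination of E₁ = a₁b₁ᵀ and E₂ = a₂b₂ᵀ: S₁ = 2·E₁, S₂ = −4·E₂, S₃ = 6·E₁ − 2·E₂; reading off coefficients, c₁ = [2, 0, 6] and c₂ = [0, -4, -2].
Hence T = [1, -1] ⊗ [1, 0] ⊗ [2, 0, 6] + [1, 0] ⊗ [1, -3] ⊗ [0, -4, -2], so rank(T) ≤ 2.
These bounds meet, so rank(T) = 2.

2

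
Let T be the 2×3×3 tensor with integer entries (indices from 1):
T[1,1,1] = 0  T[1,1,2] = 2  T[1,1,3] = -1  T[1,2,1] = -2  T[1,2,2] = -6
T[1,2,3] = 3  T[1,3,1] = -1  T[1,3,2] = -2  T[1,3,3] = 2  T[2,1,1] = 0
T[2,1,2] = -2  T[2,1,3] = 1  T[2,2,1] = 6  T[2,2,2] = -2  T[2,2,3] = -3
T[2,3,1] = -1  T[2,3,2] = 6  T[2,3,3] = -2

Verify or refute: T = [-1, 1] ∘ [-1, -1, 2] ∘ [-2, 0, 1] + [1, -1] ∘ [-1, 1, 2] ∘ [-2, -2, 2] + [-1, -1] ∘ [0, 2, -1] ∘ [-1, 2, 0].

Yes

Reconstruct entrywise from the claimed factors. For example, T[2,1,1] = 0 and Σₗ aₗ[2]bₗ[1]cₗ[1] = (1)·(-1)·(-2) + (-1)·(-1)·(-2) + (-1)·(0)·(-1) = 0; checking all 18 entries, every one matches. The claim holds.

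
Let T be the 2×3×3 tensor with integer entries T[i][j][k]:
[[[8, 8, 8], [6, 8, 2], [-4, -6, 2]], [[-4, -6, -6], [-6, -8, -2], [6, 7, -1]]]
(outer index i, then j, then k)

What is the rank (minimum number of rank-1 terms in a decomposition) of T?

3

Lower bound: the mode-3 unfolding of T (rows indexed by k, columns by (i,j) = (0,0), (0,1), (0,2), (1,0), (1,1), (1,2)) is [[8, 6, -4, -4, -6, 6], [8, 8, -6, -6, -8, 7], [8, 2, 2, -6, -2, -1]].
There the 3×3 minor on rows k ∈ {0, 1, 2}, columns (i,j) ∈ {(0,0), (0,1), (0,2)} is det [[8, 6, -4], [8, 8, -6], [8, 2, 2]] = 32 ≠ 0, so this unfolding has rank ≥ 3; CP rank is at least every unfolding rank, so rank(T) ≥ 3. (Flattening ranks never certify an upper bound on CP rank; for that we must actually write T with 3 rank-1 terms.)
Upper bound: T is a sum of 3 rank-1 terms, T = [1, -1] ⊗ [1, -1, 2] ⊗ [-2, 0, 2] + [1, -1] ⊗ [1, 2, -2] ⊗ [2, 4, 2] + [2, -1] ⊗ [2, 0, 1] ⊗ [2, 1, 1] (one valid choice — decompositions are not unique — normalised so each a, b is primitive with positive first nonzero entry; check it by expanding all entries), so rank(T) ≤ 3.
These bounds meet, so rank(T) = 3.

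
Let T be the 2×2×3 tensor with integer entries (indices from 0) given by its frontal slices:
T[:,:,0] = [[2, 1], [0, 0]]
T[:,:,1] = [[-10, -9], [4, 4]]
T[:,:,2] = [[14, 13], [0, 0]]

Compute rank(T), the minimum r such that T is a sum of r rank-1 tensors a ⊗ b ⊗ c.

3

Lower bound: the mode-3 unfolding of T (rows indexed by k, columns by (i,j) = (0,0), (0,1), (1,0), (1,1)) is [[2, 1, 0, 0], [-10, -9, 4, 4], [14, 13, 0, 0]].
There the 3×3 minor on rows k ∈ {0, 1, 2}, columns (i,j) ∈ {(0,0), (0,1), (1,0)} is det [[2, 1, 0], [-10, -9, 4], [14, 13, 0]] = -48 ≠ 0, so this unfolding has rank ≥ 3; CP rank is at least every unfolding rank, so rank(T) ≥ 3. (This is only a lower bound: in general the CP rank may exceed every unfolding rank, so we still need to exhibit 3 rank-1 terms summing to T.)
Upper bound: T is a sum of 3 rank-1 terms, T = [1, 0] ⊗ [2, 1] ⊗ [1, -1, 1] + [1, 1] ⊗ [1, 1] ⊗ [0, 0, 4] + [2, -1] ⊗ [1, 1] ⊗ [0, -4, 4] (one valid choice — decompositions are not unique — normalised so each a, b is primitive with positive first nonzero entry; check it by expanding all entries), so rank(T) ≤ 3.
These bounds meet, so rank(T) = 3.
Check entry T[1,1,0] = 0: (0)·(1)·(1) + (1)·(1)·(0) + (-1)·(1)·(0) = 0.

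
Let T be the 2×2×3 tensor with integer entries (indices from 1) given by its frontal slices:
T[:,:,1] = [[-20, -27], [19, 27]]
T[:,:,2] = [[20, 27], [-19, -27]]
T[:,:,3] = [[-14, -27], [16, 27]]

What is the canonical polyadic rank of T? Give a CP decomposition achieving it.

rank(T) = 2

Lower bound: the mode-1 unfolding of T (rows indexed by i, columns by (j,k) = (1,1), (1,2), (1,3), (2,1), (2,2), (2,3)) is [[-20, 20, -14, -27, 27, -27], [19, -19, 16, 27, -27, 27]].
There the 2×2 minor on rows i ∈ {1, 2}, columns (j,k) ∈ {(1,1), (1,3)} is det [[-20, -14], [19, 16]] = -54 ≠ 0, so this unfolding has rank ≥ 2; CP rank is at least every unfolding rank, so rank(T) ≥ 2. (Flattening ranks never certify an upper bound on CP rank; for that we must actually write T with 2 rank-1 terms.)
Upper bound — finding two terms. Write S_k = T[:,:,k] for the frontal slices: S₁ = [[-20, -27], [19, 27]], S₂ = [[20, 27], [-19, -27]], S₃ = [[-14, -27], [16, 27]].
If T = a₁ ⊗ b₁ ⊗ c₁ + a₂ ⊗ b₂ ⊗ c₂ then each S_k = c₁[k]·a₁b₁ᵀ + c₂[k]·a₂b₂ᵀ. S₁ and S₃ are linearly independent, so a₁b₁ᵀ and a₂b₂ᵀ must span the same plane of matrices: they are the rank-1 matrices of the form x·S₁ + y·S₃.
det(x·S₁ + y·S₃) is −27·x² + 27·xy + 54·y² = (-27)·(x − 2·y)(x + y), vanishing at (x:y) = (2:1) and (1:-1).
M₁ = 2·S₁ + S₃ = [[-54, -81], [54, 81]] = (-27)·[1, -1][2, 3]ᵀ and M₂ = S₁ − S₃ = [[-6, 0], [3, 0]] = (-3)·[2, -1][1, 0]ᵀ, so take a₁ = [1, -1], b₁ = [2, 3], a₂ = [2, -1], b₂ = [1, 0].
Each slice is an integer combination of E₁ = a₁b₁ᵀ and E₂ = a₂b₂ᵀ: S₁ = −9·E₁ − E₂, S₂ = 9·E₁ + E₂, S₃ = −9·E₁ + 2·E₂; reading off coefficients, c₁ = [-9, 9, -9] and c₂ = [-1, 1, 2].
Hence T = [1, -1] ⊗ [2, 3] ⊗ [-9, 9, -9] + [2, -1] ⊗ [1, 0] ⊗ [-1, 1, 2], so rank(T) ≤ 2.
These bounds meet, so rank(T) = 2.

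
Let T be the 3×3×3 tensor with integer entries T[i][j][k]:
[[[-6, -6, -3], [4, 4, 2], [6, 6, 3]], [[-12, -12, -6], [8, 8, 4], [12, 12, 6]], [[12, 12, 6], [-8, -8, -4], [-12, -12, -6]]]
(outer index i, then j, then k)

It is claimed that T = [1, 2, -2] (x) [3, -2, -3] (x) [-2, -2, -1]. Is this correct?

Yes

Reconstruct entrywise from the claimed factors. For example, T[1,2,2] = 6 and Σₗ aₗ[1]bₗ[2]cₗ[2] = (2)·(-3)·(-1) = 6; checking all 27 entries, every one matches. The claim holds.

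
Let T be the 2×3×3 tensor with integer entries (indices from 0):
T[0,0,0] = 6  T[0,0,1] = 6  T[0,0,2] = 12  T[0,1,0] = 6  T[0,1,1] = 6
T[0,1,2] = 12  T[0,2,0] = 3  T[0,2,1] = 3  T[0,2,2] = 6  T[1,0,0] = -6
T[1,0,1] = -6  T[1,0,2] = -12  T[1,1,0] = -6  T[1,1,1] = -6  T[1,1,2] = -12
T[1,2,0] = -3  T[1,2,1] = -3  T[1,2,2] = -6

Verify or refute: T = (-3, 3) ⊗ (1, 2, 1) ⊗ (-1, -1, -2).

No

Reconstruct entry (0,0,0) from the claimed factors: Σₗ aₗ[0]bₗ[0]cₗ[0] = (-3)·(1)·(-1) = 3, but T[0,0,0] = 6. The claim is false.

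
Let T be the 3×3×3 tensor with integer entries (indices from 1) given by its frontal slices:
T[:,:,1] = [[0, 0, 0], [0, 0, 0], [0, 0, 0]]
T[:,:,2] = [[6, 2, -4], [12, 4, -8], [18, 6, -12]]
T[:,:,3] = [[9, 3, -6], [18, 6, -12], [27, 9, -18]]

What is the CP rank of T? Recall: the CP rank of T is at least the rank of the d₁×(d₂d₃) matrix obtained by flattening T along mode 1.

1

Lower bound: T ≠ 0 (e.g. T[1,1,2] = 6), so rank(T) ≥ 1.
Upper bound: if T = a ⊗ b ⊗ c then every fibre of T is a multiple of the corresponding factor, so read the factors off the fibres through the nonzero entry T[1,1,2] = 6.
The mode-1 fibre T[:,1,2] = [6, 12, 18] gives a = [1, 2, 3] (primitive direction); the mode-2 fibre T[1,:,2] = [6, 2, -4] gives b = [3, 1, -2]; then c[k] = T[1,1,k] / (a[1]·b[1]) = [0, 6, 9] / 3 = [0, 2, 3].
Expanding [1, 2, 3] ⊗ [3, 1, -2] ⊗ [0, 2, 3] reproduces all 27 entries of T, so T = [1, 2, 3] ⊗ [3, 1, -2] ⊗ [0, 2, 3] and rank(T) ≤ 1.
These bounds meet, so rank(T) = 1.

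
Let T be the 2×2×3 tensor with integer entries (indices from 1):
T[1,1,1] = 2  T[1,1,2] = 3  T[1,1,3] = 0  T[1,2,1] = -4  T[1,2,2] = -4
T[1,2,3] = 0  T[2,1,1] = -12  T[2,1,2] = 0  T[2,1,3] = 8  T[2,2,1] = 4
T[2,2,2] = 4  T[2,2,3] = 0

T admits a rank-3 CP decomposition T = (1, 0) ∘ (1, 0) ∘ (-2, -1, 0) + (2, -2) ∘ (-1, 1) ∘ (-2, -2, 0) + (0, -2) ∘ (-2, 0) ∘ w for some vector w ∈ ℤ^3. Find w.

Subtract the known terms from T to get the rank-1 residual R = (0, -2) ∘ (-2, 0) ∘ w, so R[i,j,k] = a[i]·b[j]·w[k]. Pick indices with nonzero a[2]·b[1] = (-2)·(-2) = 4. Only the fibre through (2,1,·) is needed: R[2,1,:] = T[2,1,:] − Σₗ aₗ[2]bₗ[1]cₗ = [-12, 0, 8] − (0)·(1)·(-2, -1, 0) − (-2)·(-1)·(-2, -2, 0) = [-8, 4, 8]. Then w[k] = R[2,1,k] / 4 for each k, giving w = [-8, 4, 8] / 4 = (-2, 1, 2).

w = (-2, 1, 2)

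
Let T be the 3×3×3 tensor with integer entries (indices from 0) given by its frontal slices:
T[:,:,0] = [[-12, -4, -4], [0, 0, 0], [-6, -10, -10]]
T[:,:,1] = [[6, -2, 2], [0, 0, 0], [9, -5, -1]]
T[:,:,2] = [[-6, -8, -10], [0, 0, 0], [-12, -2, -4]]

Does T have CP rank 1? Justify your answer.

The mode-2 unfolding of T (rows indexed by j, columns by (i,k) = (0,0), (0,1), (0,2), (1,0), (1,1), (1,2), (2,0), (2,1), (2,2)) is [[-12, 6, -6, 0, 0, 0, -6, 9, -12], [-4, -2, -8, 0, 0, 0, -10, -5, -2], [-4, 2, -10, 0, 0, 0, -10, -1, -4]].
There the 3×3 minor on rows j ∈ {0, 1, 2}, columns (i,k) ∈ {(0,0), (0,1), (0,2)} is det [[-12, 6, -6], [-4, -2, -8], [-4, 2, -10]] = -384 ≠ 0, so this unfolding has rank ≥ 3; CP rank is at least every unfolding rank, so rank(T) ≥ 3.
In particular rank(T) ≥ 3 > 1, so T is not rank-1.

No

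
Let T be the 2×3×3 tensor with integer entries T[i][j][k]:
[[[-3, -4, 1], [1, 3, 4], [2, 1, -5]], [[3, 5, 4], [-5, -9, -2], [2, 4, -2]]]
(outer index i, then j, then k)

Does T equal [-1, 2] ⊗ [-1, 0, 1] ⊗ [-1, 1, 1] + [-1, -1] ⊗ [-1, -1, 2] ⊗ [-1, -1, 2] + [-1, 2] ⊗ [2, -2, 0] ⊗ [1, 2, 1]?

Reconstruct entry (0,0,0) from the claimed factors: Σₗ aₗ[0]bₗ[0]cₗ[0] = (-1)·(-1)·(-1) + (-1)·(-1)·(-1) + (-1)·(2)·(1) = -4, but T[0,0,0] = -3. The claim is false.

No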